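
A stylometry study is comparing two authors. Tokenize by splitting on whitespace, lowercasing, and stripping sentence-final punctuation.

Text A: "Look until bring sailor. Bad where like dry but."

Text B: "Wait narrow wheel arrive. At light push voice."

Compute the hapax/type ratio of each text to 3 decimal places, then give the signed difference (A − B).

A: hapax=9, V=9, ratio=1.000
B: hapax=8, V=8, ratio=1.000
Difference = 1.000 − 1.000 = 0.000

0.000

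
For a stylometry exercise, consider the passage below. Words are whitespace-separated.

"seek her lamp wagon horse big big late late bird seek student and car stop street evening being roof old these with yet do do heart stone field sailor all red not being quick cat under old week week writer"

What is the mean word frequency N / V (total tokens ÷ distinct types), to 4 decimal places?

1.2121

N = 40 tokens, V = 33 types.
Mean frequency = N / V = 40 / 33 = 1.2121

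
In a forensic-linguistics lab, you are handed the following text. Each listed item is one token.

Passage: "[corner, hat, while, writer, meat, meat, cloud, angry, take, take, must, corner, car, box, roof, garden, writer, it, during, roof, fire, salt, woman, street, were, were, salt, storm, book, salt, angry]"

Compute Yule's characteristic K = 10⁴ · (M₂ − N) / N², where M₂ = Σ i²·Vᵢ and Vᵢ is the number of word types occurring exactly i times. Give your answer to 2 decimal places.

208.12

Frequencies: salt:3, corner:2, writer:2, meat:2, angry:2, take:2, roof:2, were:2, hat:1, while:1, cloud:1, must:1, car:1, box:1, garden:1, it:1, during:1, fire:1, woman:1, street:1, … (2 more, each freq 1)
N = 31. Frequency spectrum: V_1=14, V_2=7, V_3=1
M₂ = 1²·14 + 2²·7 + 3²·1 = 51
K = 10000 × (51 − 31) / 31² = 208.12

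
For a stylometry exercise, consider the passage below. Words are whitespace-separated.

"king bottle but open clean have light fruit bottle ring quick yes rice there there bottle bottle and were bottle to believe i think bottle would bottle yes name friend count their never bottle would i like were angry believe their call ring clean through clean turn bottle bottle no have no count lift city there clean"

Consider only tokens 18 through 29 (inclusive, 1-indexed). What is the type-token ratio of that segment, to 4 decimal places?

Segment tokens 18–29: and, were, bottle, to, believe, i, think, bottle, would, bottle, yes, name
Segment N = 12, segment V = 10.
TTR = 10 / 12 = 0.8333

0.8333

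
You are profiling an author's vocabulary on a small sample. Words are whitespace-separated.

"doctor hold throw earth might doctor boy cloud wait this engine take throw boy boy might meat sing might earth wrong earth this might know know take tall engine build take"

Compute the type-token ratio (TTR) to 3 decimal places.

N = 31 tokens, V = 17 types.
TTR = V / N = 17 / 31 = 0.548

0.548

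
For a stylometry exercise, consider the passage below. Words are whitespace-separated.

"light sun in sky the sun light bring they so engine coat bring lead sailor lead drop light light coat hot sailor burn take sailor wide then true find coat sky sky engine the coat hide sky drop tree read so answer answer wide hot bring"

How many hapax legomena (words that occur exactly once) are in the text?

10

Frequencies: light:4, sky:4, coat:4, bring:3, sailor:3, sun:2, the:2, so:2, engine:2, lead:2, drop:2, hot:2, wide:2, answer:2, in:1, they:1, burn:1, take:1, then:1, true:1, … (4 more, each freq 1)
Hapax (freq=1): burn, find, hide, in, read, take, then, they, tree, true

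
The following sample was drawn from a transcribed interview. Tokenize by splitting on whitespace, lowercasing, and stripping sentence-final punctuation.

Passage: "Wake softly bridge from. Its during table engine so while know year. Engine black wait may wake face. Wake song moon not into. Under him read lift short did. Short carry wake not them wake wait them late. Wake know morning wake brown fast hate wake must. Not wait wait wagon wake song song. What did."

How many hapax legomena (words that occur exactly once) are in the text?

Frequencies: wake:9, wait:4, song:3, not:3, engine:2, know:2, short:2, did:2, them:2, softly:1, bridge:1, from:1, its:1, during:1, table:1, so:1, while:1, year:1, black:1, may:1, … (16 more, each freq 1)
Hapax (freq=1): black, bridge, brown, carry, during, face, fast, from, hate, him, into, its, late, lift, may, moon, morning, must, read, so, softly, table, under, wagon, what, while, year

27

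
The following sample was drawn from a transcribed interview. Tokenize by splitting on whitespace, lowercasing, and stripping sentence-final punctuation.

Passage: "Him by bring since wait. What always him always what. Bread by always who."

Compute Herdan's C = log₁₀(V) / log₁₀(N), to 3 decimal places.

N = 14, V = 9.
log₁₀(V) = 0.954243, log₁₀(N) = 1.146128
C = 0.954243 / 1.146128 = 0.833

0.833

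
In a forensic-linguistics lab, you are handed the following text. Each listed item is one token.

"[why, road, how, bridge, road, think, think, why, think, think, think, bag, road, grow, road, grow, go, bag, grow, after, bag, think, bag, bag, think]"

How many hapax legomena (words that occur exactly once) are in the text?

Frequencies: think:7, bag:5, road:4, grow:3, why:2, how:1, bridge:1, go:1, after:1
Hapax (freq=1): after, bridge, go, how

4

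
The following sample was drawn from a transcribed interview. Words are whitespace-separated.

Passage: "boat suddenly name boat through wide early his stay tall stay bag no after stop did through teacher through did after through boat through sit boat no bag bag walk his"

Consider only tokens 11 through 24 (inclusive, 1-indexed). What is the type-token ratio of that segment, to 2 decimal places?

Segment tokens 11–24: stay, bag, no, after, stop, did, through, teacher, through, did, after, through, boat, through
Segment N = 14, segment V = 9.
TTR = 9 / 14 = 0.64

0.64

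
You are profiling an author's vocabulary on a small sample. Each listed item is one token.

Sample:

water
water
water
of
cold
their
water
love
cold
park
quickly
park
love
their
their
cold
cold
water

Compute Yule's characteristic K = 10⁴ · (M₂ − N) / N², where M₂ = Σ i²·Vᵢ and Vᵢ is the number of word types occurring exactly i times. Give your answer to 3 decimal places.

1296.296

Frequencies: water:5, cold:4, their:3, love:2, park:2, of:1, quickly:1
N = 18. Frequency spectrum: V_1=2, V_2=2, V_3=1, V_4=1, V_5=1
M₂ = 1²·2 + 2²·2 + 3²·1 + 4²·1 + 5²·1 = 60
K = 10000 × (60 − 18) / 18² = 1296.296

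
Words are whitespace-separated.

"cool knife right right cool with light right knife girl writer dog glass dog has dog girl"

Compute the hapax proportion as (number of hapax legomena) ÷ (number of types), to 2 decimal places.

0.50

Frequencies: right:3, dog:3, cool:2, knife:2, girl:2, with:1, light:1, writer:1, glass:1, has:1
Hapax count = 5; type count = 10.
Ratio = 5 / 10 = 0.50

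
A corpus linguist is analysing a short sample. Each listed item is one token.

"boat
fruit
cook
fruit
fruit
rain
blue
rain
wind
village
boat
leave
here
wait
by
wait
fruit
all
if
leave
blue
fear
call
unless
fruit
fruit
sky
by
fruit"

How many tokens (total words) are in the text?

29

Tokens: boat, fruit, cook, fruit, fruit, rain, blue, rain, wind, village, boat, leave, here, wait, by, wait, fruit, all, if, leave, blue, fear, call, unless, fruit, fruit, sky, by, fruit
N = 29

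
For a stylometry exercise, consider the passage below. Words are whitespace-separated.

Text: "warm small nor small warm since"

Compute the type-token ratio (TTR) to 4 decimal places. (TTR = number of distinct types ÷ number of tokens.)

0.6667

N = 6 tokens, V = 4 types.
TTR = V / N = 4 / 6 = 0.6667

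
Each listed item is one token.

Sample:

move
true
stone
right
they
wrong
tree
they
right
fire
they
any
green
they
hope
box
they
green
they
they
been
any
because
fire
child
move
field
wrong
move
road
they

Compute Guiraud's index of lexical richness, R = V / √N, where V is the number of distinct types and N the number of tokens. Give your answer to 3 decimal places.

3.053

N = 31, V = 17.
√N = 5.567764
R = 17 / 5.567764 = 3.053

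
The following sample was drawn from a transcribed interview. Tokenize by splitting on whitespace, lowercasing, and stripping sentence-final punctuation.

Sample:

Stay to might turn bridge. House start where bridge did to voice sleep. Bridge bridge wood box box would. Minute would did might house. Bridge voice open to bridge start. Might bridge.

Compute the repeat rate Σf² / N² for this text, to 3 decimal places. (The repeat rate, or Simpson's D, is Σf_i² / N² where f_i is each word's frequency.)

0.096

Frequencies: bridge:7, to:3, might:3, house:2, start:2, did:2, voice:2, box:2, would:2, stay:1, turn:1, where:1, sleep:1, wood:1, minute:1, open:1
Σf² = 98; N² = 1024
Repeat rate = 98 / 1024 = 0.096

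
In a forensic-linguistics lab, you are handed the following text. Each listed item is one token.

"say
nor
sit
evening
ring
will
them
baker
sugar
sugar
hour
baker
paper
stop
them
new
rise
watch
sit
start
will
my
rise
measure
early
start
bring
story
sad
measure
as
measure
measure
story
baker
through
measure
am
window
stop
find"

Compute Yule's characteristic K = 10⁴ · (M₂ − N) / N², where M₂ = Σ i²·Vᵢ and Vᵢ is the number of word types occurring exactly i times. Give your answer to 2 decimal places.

Frequencies: measure:5, baker:3, sit:2, will:2, them:2, sugar:2, stop:2, rise:2, start:2, story:2, say:1, nor:1, evening:1, ring:1, hour:1, paper:1, new:1, watch:1, my:1, early:1, … (7 more, each freq 1)
N = 41. Frequency spectrum: V_1=17, V_2=8, V_3=1, V_5=1
M₂ = 1²·17 + 2²·8 + 3²·1 + 5²·1 = 83
K = 10000 × (83 − 41) / 41² = 249.85

249.85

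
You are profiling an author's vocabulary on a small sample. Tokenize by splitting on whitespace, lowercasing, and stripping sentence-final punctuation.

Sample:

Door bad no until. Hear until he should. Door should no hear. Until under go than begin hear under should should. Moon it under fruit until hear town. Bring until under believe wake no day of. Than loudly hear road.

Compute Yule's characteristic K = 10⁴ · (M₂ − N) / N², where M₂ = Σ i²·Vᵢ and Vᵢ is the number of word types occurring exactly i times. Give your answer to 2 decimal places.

462.50

Frequencies: until:5, hear:5, should:4, under:4, no:3, door:2, than:2, bad:1, he:1, go:1, begin:1, moon:1, it:1, fruit:1, town:1, bring:1, believe:1, wake:1, day:1, of:1, … (2 more, each freq 1)
N = 40. Frequency spectrum: V_1=15, V_2=2, V_3=1, V_4=2, V_5=2
M₂ = 1²·15 + 2²·2 + 3²·1 + 4²·2 + 5²·2 = 114
K = 10000 × (114 − 40) / 40² = 462.50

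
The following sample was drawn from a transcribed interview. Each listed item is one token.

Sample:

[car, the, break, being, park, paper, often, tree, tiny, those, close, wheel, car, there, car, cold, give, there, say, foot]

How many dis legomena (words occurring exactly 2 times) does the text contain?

1

Frequencies: car:3, there:2, the:1, break:1, being:1, park:1, paper:1, often:1, tree:1, tiny:1, those:1, close:1, wheel:1, cold:1, give:1, say:1, foot:1
Words with frequency 2: there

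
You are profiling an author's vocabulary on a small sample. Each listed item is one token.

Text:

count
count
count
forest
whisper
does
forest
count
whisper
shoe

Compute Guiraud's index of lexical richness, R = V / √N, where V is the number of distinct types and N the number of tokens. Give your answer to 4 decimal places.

1.5811

N = 10, V = 5.
√N = 3.162278
R = 5 / 3.162278 = 1.5811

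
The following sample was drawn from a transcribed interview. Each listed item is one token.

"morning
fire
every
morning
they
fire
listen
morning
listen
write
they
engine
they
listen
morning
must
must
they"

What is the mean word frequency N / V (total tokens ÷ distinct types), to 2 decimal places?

N = 18 tokens, V = 8 types.
Mean frequency = N / V = 18 / 8 = 2.25

2.25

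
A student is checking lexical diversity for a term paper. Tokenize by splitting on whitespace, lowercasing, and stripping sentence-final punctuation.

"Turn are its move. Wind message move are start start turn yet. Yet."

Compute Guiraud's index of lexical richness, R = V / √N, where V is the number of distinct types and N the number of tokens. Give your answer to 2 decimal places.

2.22

N = 13, V = 8.
√N = 3.605551
R = 8 / 3.605551 = 2.22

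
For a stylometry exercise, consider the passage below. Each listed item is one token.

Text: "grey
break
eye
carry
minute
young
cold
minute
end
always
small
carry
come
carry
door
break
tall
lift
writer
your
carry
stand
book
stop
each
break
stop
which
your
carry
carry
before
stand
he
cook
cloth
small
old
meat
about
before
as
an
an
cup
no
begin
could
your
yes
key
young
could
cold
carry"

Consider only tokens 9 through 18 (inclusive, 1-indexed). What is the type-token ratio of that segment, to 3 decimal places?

Segment tokens 9–18: end, always, small, carry, come, carry, door, break, tall, lift
Segment N = 10, segment V = 9.
TTR = 9 / 10 = 0.900

0.900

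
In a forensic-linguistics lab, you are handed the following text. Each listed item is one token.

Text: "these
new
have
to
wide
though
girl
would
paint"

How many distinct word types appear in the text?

9

Distinct types: {girl, have, new, paint, these, though, to, wide, would}
V = 9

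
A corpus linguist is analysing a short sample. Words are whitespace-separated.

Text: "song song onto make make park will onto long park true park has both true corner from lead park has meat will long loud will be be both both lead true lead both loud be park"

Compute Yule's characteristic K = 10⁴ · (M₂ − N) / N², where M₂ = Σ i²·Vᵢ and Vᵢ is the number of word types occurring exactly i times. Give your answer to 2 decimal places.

524.69

Frequencies: park:5, both:4, will:3, true:3, lead:3, be:3, song:2, onto:2, make:2, long:2, has:2, loud:2, corner:1, from:1, meat:1
N = 36. Frequency spectrum: V_1=3, V_2=6, V_3=4, V_4=1, V_5=1
M₂ = 1²·3 + 2²·6 + 3²·4 + 4²·1 + 5²·1 = 104
K = 10000 × (104 − 36) / 36² = 524.69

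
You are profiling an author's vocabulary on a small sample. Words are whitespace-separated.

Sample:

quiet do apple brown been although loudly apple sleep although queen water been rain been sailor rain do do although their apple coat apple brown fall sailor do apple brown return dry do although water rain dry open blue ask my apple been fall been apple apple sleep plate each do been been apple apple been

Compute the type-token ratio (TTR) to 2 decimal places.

N = 56 tokens, V = 23 types.
TTR = V / N = 23 / 56 = 0.41

0.41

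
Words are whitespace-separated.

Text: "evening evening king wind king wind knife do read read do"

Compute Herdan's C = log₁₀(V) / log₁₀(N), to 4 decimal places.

0.7472

N = 11, V = 6.
log₁₀(V) = 0.778151, log₁₀(N) = 1.041393
C = 0.778151 / 1.041393 = 0.7472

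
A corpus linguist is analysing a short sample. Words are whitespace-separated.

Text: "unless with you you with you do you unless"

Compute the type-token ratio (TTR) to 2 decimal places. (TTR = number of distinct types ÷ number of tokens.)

N = 9 tokens, V = 4 types.
TTR = V / N = 4 / 9 = 0.44

0.44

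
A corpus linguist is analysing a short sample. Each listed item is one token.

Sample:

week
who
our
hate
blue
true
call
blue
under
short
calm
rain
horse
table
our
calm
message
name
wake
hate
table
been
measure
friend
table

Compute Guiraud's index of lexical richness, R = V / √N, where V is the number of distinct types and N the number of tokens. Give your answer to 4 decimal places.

N = 25, V = 19.
√N = 5.000000
R = 19 / 5.000000 = 3.8000

3.8000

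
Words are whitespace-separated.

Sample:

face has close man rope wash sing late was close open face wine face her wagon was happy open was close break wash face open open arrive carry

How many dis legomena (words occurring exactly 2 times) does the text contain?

Frequencies: face:4, open:4, close:3, was:3, wash:2, has:1, man:1, rope:1, sing:1, late:1, wine:1, her:1, wagon:1, happy:1, break:1, arrive:1, carry:1
Words with frequency 2: wash

1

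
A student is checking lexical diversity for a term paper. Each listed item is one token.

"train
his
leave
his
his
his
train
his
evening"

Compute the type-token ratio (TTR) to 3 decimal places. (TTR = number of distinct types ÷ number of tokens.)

0.444

N = 9 tokens, V = 4 types.
TTR = V / N = 4 / 9 = 0.444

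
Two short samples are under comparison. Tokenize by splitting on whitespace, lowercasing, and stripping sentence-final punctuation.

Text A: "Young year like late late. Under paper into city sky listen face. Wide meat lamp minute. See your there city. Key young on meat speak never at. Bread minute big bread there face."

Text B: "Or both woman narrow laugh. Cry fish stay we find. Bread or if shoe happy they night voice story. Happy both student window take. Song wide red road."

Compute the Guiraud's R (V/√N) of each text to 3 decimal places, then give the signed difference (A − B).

-0.373

A: V=25, N=33, R=4.352
B: V=25, N=28, R=4.725
Difference = 4.352 − 4.725 = -0.373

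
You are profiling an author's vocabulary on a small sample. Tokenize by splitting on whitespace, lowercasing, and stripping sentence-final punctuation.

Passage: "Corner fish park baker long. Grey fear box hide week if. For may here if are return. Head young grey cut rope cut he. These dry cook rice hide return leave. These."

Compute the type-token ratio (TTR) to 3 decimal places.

0.813

N = 32 tokens, V = 26 types.
TTR = V / N = 26 / 32 = 0.813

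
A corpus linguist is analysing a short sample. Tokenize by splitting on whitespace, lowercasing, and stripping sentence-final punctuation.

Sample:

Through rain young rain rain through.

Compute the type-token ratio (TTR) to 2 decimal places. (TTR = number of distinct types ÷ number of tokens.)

0.50

N = 6 tokens, V = 3 types.
TTR = V / N = 3 / 6 = 0.50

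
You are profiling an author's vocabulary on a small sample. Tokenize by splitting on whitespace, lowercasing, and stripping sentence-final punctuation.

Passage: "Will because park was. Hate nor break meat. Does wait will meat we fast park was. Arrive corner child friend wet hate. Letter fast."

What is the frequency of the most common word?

2

Frequencies: will:2, park:2, was:2, hate:2, meat:2, fast:2, because:1, nor:1, break:1, does:1, wait:1, we:1, arrive:1, corner:1, child:1, friend:1, wet:1, letter:1
Most common: 'will' with frequency 2.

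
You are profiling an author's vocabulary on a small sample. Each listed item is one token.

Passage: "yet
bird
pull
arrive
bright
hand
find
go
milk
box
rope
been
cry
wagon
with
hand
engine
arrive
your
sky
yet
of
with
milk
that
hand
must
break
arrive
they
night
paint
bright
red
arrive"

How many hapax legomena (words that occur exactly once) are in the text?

Frequencies: arrive:4, hand:3, yet:2, bright:2, milk:2, with:2, bird:1, pull:1, find:1, go:1, box:1, rope:1, been:1, cry:1, wagon:1, engine:1, your:1, sky:1, of:1, that:1, … (6 more, each freq 1)
Hapax (freq=1): been, bird, box, break, cry, engine, find, go, must, night, of, paint, pull, red, rope, sky, that, they, wagon, your

20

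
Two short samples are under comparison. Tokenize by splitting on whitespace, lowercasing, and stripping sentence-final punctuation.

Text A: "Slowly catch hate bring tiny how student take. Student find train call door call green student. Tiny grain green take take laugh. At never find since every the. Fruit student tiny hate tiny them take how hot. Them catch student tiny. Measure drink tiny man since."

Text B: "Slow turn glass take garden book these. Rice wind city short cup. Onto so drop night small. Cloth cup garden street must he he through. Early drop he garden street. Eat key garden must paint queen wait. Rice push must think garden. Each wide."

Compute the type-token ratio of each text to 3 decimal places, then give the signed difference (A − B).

TTR(A) = 26/46 = 0.565
TTR(B) = 32/44 = 0.727
Difference = 0.565 − 0.727 = -0.162

-0.162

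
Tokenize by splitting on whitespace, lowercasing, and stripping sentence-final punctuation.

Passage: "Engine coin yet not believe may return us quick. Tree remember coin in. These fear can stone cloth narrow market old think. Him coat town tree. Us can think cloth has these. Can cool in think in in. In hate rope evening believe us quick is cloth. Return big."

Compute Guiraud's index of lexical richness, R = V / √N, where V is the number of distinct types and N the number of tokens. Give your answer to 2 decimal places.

N = 49, V = 31.
√N = 7.000000
R = 31 / 7.000000 = 4.43

4.43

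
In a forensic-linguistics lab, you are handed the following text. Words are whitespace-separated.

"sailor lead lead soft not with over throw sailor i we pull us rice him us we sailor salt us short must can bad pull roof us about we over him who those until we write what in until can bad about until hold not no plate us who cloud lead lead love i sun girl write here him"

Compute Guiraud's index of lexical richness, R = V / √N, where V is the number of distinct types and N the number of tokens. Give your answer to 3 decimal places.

4.426

N = 59, V = 34.
√N = 7.681146
R = 34 / 7.681146 = 4.426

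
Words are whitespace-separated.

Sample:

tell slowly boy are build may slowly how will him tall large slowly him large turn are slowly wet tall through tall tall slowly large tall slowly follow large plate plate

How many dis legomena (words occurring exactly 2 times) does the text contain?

Frequencies: slowly:6, tall:5, large:4, are:2, him:2, plate:2, tell:1, boy:1, build:1, may:1, how:1, will:1, turn:1, wet:1, through:1, follow:1
Words with frequency 2: are, him, plate

3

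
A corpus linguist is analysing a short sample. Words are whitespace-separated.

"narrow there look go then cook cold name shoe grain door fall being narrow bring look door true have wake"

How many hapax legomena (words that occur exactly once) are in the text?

14

Frequencies: narrow:2, look:2, door:2, there:1, go:1, then:1, cook:1, cold:1, name:1, shoe:1, grain:1, fall:1, being:1, bring:1, true:1, have:1, wake:1
Hapax (freq=1): being, bring, cold, cook, fall, go, grain, have, name, shoe, then, there, true, wake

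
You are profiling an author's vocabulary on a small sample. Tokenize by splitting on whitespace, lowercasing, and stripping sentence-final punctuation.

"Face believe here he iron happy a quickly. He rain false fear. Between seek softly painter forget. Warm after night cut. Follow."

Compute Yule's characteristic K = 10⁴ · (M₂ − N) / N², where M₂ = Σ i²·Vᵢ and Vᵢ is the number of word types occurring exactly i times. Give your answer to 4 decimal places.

Frequencies: he:2, face:1, believe:1, here:1, iron:1, happy:1, a:1, quickly:1, rain:1, false:1, fear:1, between:1, seek:1, softly:1, painter:1, forget:1, warm:1, after:1, night:1, cut:1, … (1 more, each freq 1)
N = 22. Frequency spectrum: V_1=20, V_2=1
M₂ = 1²·20 + 2²·1 = 24
K = 10000 × (24 − 22) / 22² = 41.3223

41.3223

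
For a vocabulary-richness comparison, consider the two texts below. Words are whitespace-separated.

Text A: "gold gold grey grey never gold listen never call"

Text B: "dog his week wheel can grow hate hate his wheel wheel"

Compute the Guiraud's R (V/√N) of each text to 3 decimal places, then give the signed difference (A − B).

-0.444

A: V=5, N=9, R=1.667
B: V=7, N=11, R=2.111
Difference = 1.667 − 2.111 = -0.444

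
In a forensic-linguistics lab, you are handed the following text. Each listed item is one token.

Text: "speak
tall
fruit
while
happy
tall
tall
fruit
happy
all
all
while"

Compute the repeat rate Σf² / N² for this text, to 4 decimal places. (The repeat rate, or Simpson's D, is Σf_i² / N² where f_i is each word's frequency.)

Frequencies: tall:3, fruit:2, while:2, happy:2, all:2, speak:1
Σf² = 26; N² = 144
Repeat rate = 26 / 144 = 0.1806

0.1806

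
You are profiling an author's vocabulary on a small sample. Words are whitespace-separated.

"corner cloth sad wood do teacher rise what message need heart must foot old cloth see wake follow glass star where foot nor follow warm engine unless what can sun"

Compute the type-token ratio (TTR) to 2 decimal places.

0.87

N = 30 tokens, V = 26 types.
TTR = V / N = 26 / 30 = 0.87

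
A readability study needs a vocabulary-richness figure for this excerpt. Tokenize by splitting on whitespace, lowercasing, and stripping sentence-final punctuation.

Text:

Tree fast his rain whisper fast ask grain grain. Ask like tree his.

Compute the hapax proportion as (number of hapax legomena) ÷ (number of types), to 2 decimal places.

Frequencies: tree:2, fast:2, his:2, ask:2, grain:2, rain:1, whisper:1, like:1
Hapax count = 3; type count = 8.
Ratio = 3 / 8 = 0.38

0.38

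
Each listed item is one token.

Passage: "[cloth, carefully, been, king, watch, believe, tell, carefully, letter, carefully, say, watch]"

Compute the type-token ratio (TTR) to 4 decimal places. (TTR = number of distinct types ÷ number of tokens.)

N = 12 tokens, V = 9 types.
TTR = V / N = 9 / 12 = 0.7500

0.7500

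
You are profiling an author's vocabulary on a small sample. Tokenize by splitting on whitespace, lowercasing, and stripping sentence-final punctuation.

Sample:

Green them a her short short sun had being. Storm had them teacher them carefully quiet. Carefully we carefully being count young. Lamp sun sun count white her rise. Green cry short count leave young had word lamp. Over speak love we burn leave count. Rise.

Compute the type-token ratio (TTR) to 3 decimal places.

N = 46 tokens, V = 25 types.
TTR = V / N = 25 / 46 = 0.543

0.543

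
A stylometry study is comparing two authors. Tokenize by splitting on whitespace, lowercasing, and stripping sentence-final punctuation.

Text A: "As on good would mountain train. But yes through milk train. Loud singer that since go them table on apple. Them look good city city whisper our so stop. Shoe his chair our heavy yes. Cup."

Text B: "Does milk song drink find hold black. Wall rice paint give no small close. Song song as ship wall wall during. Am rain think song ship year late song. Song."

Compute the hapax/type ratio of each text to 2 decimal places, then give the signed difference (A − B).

-0.10

A: hapax=22, V=29, ratio=0.76
B: hapax=19, V=22, ratio=0.86
Difference = 0.76 − 0.86 = -0.10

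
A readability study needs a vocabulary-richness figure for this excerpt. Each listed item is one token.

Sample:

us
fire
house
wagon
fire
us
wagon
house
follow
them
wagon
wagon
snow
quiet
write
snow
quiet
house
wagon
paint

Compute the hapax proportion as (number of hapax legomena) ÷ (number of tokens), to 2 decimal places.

Frequencies: wagon:5, house:3, us:2, fire:2, snow:2, quiet:2, follow:1, them:1, write:1, paint:1
Hapax count = 4; token count = 20.
Ratio = 4 / 20 = 0.20

0.20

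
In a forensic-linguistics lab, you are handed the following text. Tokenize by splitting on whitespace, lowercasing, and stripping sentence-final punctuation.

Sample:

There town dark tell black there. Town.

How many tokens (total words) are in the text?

Tokens: there, town, dark, tell, black, there, town
N = 7

7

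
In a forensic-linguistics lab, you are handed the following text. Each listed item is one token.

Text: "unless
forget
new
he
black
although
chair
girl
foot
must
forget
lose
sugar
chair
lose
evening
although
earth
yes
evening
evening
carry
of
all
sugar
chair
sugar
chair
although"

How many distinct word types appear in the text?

18

Distinct types: {all, although, black, carry, chair, earth, evening, foot, forget, girl, he, lose, must, new, of, sugar, unless, yes}
V = 18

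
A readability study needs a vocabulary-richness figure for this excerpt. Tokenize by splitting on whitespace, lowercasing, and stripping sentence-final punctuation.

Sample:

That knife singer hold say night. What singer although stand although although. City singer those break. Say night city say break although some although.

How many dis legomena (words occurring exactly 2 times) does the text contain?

3

Frequencies: although:5, singer:3, say:3, night:2, city:2, break:2, that:1, knife:1, hold:1, what:1, stand:1, those:1, some:1
Words with frequency 2: break, city, night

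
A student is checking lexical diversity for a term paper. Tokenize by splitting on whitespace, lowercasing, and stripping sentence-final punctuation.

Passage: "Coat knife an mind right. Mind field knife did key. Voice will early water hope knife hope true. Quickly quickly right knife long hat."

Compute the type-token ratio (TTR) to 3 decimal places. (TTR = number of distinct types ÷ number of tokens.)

N = 24 tokens, V = 17 types.
TTR = V / N = 17 / 24 = 0.708

0.708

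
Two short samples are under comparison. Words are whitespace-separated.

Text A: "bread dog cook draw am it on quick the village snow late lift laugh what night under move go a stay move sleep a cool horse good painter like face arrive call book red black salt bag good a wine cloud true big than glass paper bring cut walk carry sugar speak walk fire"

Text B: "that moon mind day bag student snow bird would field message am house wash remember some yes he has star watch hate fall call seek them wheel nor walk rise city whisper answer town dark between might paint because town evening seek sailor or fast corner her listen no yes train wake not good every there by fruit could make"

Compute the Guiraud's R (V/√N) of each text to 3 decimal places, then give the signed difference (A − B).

A: V=49, N=54, R=6.668
B: V=57, N=60, R=7.359
Difference = 6.668 − 7.359 = -0.691

-0.691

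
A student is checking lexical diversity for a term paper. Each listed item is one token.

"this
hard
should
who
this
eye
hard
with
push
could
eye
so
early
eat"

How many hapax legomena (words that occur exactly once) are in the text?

8

Frequencies: this:2, hard:2, eye:2, should:1, who:1, with:1, push:1, could:1, so:1, early:1, eat:1
Hapax (freq=1): could, early, eat, push, should, so, who, with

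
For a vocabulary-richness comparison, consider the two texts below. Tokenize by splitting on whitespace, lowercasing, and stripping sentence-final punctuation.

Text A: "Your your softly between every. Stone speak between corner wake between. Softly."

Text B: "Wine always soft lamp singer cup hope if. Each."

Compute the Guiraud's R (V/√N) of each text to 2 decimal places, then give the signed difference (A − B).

A: V=8, N=12, R=2.31
B: V=9, N=9, R=3.00
Difference = 2.31 − 3.00 = -0.69

-0.69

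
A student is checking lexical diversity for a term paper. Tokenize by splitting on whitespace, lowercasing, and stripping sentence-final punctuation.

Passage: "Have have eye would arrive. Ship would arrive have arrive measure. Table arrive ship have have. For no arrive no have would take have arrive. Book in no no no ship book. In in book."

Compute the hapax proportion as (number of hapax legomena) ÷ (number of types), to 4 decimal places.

0.4167

Frequencies: have:7, arrive:6, no:5, would:3, ship:3, book:3, in:3, eye:1, measure:1, table:1, for:1, take:1
Hapax count = 5; type count = 12.
Ratio = 5 / 12 = 0.4167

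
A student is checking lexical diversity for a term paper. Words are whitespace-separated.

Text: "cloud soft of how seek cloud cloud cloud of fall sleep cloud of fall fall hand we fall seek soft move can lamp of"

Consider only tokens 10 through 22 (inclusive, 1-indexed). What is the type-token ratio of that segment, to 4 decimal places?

0.7692

Segment tokens 10–22: fall, sleep, cloud, of, fall, fall, hand, we, fall, seek, soft, move, can
Segment N = 13, segment V = 10.
TTR = 10 / 13 = 0.7692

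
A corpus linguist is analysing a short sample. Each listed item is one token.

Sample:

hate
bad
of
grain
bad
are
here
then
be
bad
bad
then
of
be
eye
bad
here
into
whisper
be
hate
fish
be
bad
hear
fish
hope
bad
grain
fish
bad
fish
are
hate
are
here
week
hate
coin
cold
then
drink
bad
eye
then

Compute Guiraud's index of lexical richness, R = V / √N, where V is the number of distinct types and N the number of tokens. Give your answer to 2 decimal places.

N = 45, V = 18.
√N = 6.708204
R = 18 / 6.708204 = 2.68

2.68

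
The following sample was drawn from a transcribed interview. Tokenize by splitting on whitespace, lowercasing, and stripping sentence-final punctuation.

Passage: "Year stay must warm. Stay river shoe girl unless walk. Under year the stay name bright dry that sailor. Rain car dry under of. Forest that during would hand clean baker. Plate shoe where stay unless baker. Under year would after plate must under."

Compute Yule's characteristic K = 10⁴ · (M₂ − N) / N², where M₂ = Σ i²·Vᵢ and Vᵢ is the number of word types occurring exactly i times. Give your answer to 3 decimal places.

Frequencies: stay:4, under:4, year:3, must:2, shoe:2, unless:2, dry:2, that:2, would:2, baker:2, plate:2, warm:1, river:1, girl:1, walk:1, the:1, name:1, bright:1, sailor:1, rain:1, … (8 more, each freq 1)
N = 44. Frequency spectrum: V_1=17, V_2=8, V_3=1, V_4=2
M₂ = 1²·17 + 2²·8 + 3²·1 + 4²·2 = 90
K = 10000 × (90 − 44) / 44² = 237.603

237.603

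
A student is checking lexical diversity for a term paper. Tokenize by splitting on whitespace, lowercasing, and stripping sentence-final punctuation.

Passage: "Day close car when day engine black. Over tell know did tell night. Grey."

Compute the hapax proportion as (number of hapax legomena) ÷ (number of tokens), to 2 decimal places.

0.71

Frequencies: day:2, tell:2, close:1, car:1, when:1, engine:1, black:1, over:1, know:1, did:1, night:1, grey:1
Hapax count = 10; token count = 14.
Ratio = 10 / 14 = 0.71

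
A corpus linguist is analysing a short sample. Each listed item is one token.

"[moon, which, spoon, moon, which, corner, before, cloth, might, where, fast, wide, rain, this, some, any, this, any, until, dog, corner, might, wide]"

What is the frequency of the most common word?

2

Frequencies: moon:2, which:2, corner:2, might:2, wide:2, this:2, any:2, spoon:1, before:1, cloth:1, where:1, fast:1, rain:1, some:1, until:1, dog:1
Most common: 'moon' with frequency 2.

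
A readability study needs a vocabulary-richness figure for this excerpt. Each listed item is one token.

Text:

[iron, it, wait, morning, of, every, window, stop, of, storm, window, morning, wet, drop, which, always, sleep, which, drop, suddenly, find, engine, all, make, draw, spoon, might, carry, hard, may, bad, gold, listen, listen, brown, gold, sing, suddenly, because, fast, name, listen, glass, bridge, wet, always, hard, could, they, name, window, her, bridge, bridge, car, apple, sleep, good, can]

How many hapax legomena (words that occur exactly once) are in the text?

Frequencies: window:3, listen:3, bridge:3, morning:2, of:2, wet:2, drop:2, which:2, always:2, sleep:2, suddenly:2, hard:2, gold:2, name:2, iron:1, it:1, wait:1, every:1, stop:1, storm:1, … (22 more, each freq 1)
Hapax (freq=1): all, apple, bad, because, brown, can, car, carry, could, draw, engine, every, fast, find, glass, good, her, iron, it, make, may, might, sing, spoon, stop, storm, they, wait

28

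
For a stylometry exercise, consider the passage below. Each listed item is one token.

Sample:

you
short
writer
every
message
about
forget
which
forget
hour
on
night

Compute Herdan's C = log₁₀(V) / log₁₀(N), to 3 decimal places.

0.965

N = 12, V = 11.
log₁₀(V) = 1.041393, log₁₀(N) = 1.079181
C = 1.041393 / 1.079181 = 0.965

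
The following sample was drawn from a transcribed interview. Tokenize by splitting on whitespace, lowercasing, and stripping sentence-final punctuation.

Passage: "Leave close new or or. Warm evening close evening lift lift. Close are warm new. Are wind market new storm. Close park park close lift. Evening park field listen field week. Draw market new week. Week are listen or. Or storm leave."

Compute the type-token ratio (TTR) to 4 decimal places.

0.3810

N = 42 tokens, V = 16 types.
TTR = V / N = 16 / 42 = 0.3810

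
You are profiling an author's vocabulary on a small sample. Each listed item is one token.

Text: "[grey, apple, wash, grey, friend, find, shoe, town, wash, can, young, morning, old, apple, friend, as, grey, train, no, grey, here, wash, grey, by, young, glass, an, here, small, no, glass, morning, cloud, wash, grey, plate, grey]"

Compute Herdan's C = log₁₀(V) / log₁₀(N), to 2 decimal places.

N = 37, V = 21.
log₁₀(V) = 1.322219, log₁₀(N) = 1.568202
C = 1.322219 / 1.568202 = 0.84

0.84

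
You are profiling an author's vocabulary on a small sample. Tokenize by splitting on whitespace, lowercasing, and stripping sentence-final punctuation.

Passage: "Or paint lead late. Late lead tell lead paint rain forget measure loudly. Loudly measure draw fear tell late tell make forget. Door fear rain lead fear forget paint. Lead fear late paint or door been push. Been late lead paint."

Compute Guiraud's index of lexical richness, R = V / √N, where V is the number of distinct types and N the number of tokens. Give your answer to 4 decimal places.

N = 41, V = 15.
√N = 6.403124
R = 15 / 6.403124 = 2.3426

2.3426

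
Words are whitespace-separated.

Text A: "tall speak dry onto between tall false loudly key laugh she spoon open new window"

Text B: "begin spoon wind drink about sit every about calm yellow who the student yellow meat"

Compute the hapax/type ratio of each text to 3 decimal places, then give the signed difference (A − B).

A: hapax=13, V=14, ratio=0.929
B: hapax=11, V=13, ratio=0.846
Difference = 0.929 − 0.846 = 0.083

0.083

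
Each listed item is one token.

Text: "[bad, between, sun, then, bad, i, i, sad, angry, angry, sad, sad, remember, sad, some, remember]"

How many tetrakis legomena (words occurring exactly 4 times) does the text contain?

1

Frequencies: sad:4, bad:2, i:2, angry:2, remember:2, between:1, sun:1, then:1, some:1
Words with frequency 4: sad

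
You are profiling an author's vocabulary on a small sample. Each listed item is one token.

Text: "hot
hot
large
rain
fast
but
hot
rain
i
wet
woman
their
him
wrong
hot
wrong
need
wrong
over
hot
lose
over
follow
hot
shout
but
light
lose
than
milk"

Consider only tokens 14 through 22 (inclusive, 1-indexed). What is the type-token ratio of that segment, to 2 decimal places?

0.56

Segment tokens 14–22: wrong, hot, wrong, need, wrong, over, hot, lose, over
Segment N = 9, segment V = 5.
TTR = 5 / 9 = 0.56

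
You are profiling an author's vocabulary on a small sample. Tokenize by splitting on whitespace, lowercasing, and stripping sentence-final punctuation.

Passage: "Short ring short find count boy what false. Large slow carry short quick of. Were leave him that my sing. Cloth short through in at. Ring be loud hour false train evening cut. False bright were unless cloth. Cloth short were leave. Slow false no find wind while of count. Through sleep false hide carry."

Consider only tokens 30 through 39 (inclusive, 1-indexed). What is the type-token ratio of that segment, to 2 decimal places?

0.80

Segment tokens 30–39: false, train, evening, cut, false, bright, were, unless, cloth, cloth
Segment N = 10, segment V = 8.
TTR = 8 / 10 = 0.80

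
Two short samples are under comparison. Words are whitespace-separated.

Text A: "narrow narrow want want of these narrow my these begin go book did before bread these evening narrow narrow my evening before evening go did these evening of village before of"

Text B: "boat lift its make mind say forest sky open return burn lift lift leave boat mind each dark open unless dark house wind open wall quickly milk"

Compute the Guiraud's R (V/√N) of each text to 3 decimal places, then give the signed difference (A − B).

-1.514

A: V=13, N=31, R=2.335
B: V=20, N=27, R=3.849
Difference = 2.335 − 3.849 = -1.514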